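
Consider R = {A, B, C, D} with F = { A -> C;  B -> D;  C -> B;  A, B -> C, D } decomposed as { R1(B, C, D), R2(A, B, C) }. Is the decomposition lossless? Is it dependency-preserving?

Lossless test: (B, C)⁺ = {B, C, D}, which contains all of one fragment — lossless.
Dependency preservation: A, B → C, D is not contained in any single fragment, but the restricted closure of its left-hand side across the fragments still reaches the right-hand side; the remaining FDs each lie inside some fragment. All dependencies are preserved.

lossless and dependency-preserving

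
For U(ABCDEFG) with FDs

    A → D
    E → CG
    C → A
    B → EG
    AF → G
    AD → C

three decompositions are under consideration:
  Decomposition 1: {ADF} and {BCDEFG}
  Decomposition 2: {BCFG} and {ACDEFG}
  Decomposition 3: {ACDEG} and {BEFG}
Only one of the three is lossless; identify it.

Decomposition 1: common = {DF}, closure = {DF} → lossy.
Decomposition 2: common = {CFG}, closure = {ACDFG} → lossy.
Decomposition 3: common = {EG}, closure = {ACDEG} → lossless.

Decomposition 3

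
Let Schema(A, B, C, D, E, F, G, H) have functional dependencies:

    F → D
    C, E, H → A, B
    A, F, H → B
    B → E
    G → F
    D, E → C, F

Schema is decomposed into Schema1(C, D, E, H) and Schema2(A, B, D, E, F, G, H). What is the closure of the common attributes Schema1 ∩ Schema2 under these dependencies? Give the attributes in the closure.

Schema1 ∩ Schema2 = {D, E, H}.
D, E → C, F applies, adding C, F
C, E, H → A, B applies, adding A, B
Closure: {A, B, C, D, E, F, H}.

A, B, C, D, E, F, H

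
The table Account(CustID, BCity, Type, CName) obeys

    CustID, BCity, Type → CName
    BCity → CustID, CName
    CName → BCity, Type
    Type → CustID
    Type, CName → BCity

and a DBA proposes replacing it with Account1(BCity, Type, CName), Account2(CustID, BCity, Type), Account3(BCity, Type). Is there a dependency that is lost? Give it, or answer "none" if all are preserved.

none

CustID, BCity, Type → CName: restricted closure across fragments reaches CName.
BCity → CustID, CName: restricted closure across fragments reaches CustID, CName.
CName → BCity, Type lies within Account1.
Type → CustID lies within Account2.
Type, CName → BCity lies within Account1.
Every dependency is enforceable on the fragments, so the decomposition is dependency-preserving.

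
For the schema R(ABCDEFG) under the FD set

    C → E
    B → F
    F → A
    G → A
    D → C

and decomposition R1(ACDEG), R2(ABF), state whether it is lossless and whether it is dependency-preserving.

lossy but dependency-preserving

Lossless test: (A)⁺ = {A}, which is a superkey of neither fragment — lossy.
Dependency preservation: every FD's attributes lie within a single fragment, so each can be enforced locally — preserved.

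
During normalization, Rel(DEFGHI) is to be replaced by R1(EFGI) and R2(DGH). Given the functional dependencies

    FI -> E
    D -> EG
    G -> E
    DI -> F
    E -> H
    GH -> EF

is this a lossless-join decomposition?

No

Common attributes: R1 ∩ R2 = {G}.
Closure of {G}: G → E applies, adding E; E → H applies, adding H; GH → EF applies, adding F. So (G)⁺ = {EFGH}.
The closure contains neither all of R1 = {EFGI} nor all of R2 = {DGH}, so the common attributes are not a superkey of either fragment. The join is lossy.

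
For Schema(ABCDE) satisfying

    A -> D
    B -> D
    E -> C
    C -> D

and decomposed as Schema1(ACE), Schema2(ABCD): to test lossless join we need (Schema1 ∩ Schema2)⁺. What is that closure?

ACD

Schema1 ∩ Schema2 = {AC}.
A → D applies, adding D
Closure: {ACD}.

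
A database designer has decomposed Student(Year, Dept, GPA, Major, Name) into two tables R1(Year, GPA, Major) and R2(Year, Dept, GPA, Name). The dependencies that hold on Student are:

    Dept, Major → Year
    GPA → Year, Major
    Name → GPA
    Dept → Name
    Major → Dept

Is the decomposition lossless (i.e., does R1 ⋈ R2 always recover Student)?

Common attributes: R1 ∩ R2 = {Year, GPA}.
Closure of {Year, GPA}: GPA → Year, Major applies, adding Major; Major → Dept applies, adding Dept; Dept → Name applies, adding Name. So (Year, GPA)⁺ = {Year, Dept, GPA, Major, Name}.
This closure contains every attribute of R1, so R1 ∩ R2 → R1. The join is lossless.

Yes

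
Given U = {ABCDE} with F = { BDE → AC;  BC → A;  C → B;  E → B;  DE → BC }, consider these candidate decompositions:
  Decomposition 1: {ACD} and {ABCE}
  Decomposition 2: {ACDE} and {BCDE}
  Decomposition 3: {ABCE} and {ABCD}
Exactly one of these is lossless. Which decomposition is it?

Decomposition 2

Decomposition 1: common = {AC}, closure = {ABC} → lossy.
Decomposition 2: common = {CDE}, closure = {ABCDE} → lossless.
Decomposition 3: common = {ABC}, closure = {ABC} → lossy.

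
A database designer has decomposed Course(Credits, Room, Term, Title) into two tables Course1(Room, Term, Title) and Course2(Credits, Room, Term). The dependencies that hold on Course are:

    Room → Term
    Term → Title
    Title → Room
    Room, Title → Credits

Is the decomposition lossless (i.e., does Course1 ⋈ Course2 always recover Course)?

Yes

Common attributes: Course1 ∩ Course2 = {Room, Term}.
Closure of {Room, Term}: Term → Title applies, adding Title; Room, Title → Credits applies, adding Credits. So (Room, Term)⁺ = {Credits, Room, Term, Title}.
This closure contains every attribute of Course1, so Course1 ∩ Course2 → Course1. The join is lossless.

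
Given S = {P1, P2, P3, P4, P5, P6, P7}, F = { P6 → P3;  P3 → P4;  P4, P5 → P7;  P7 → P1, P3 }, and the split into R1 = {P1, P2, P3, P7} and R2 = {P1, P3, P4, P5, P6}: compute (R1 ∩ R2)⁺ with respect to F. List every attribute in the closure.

R1 ∩ R2 = {P1, P3}.
P3 → P4 applies, adding P4
Closure: {P1, P3, P4}.

P1, P3, P4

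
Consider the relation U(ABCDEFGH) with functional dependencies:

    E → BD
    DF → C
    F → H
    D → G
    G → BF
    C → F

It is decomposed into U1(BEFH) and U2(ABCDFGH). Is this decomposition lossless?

Common attributes: U1 ∩ U2 = {BFH}.
No dependency enlarges {BFH}, so (BFH)⁺ = {BFH}.
The closure contains neither all of U1 = {BEFH} nor all of U2 = {ABCDFGH}, so the common attributes are not a superkey of either fragment. The join is lossy.

No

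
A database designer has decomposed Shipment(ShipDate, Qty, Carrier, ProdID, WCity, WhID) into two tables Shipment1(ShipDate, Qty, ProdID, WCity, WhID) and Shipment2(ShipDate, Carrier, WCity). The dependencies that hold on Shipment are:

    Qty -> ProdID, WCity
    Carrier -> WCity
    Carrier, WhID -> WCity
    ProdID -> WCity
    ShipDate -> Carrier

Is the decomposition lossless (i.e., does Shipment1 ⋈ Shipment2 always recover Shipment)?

Common attributes: Shipment1 ∩ Shipment2 = {ShipDate, WCity}.
Closure of {ShipDate, WCity}: ShipDate → Carrier applies, adding Carrier. So (ShipDate, WCity)⁺ = {ShipDate, Carrier, WCity}.
This closure contains every attribute of Shipment2, so Shipment1 ∩ Shipment2 → Shipment2. The join is lossless.

Yes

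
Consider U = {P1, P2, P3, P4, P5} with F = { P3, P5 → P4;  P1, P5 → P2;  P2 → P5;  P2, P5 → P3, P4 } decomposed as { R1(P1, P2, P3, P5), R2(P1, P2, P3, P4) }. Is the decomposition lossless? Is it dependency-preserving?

lossless but not dependency-preserving

Lossless test: (P1, P2, P3)⁺ = {P1, P2, P3, P4, P5}, which contains all of one fragment — lossless.
Dependency preservation: the restricted closure of {P3, P5} across the fragments never reaches {P4}, so P3, P5 → P4 cannot be enforced without a join — not preserved.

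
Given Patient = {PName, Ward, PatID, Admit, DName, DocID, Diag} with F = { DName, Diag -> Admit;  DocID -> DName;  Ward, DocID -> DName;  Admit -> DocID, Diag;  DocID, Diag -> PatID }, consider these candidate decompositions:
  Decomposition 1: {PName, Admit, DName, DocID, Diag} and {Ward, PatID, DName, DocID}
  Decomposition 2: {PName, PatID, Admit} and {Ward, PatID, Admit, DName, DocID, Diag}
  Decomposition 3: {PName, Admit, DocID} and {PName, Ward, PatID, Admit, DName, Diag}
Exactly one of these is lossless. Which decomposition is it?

Decomposition 1: common = {DName, DocID}, closure = {DName, DocID} → lossy.
Decomposition 2: common = {PatID, Admit}, closure = {PatID, Admit, DName, DocID, Diag} → lossy.
Decomposition 3: common = {PName, Admit}, closure = {PName, PatID, Admit, DName, DocID, Diag} → lossless.

Decomposition 3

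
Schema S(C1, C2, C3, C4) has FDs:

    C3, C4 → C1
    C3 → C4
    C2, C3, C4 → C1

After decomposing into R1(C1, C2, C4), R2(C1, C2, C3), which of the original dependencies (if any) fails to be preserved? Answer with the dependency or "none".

C3 → C4

Check C3 → C4: no single fragment contains all of {C3, C4}, and the restricted closure of {C3} across the fragments never reaches {C4}.
C3, C4 → C1 is preserved.
C2, C3, C4 → C1 is preserved.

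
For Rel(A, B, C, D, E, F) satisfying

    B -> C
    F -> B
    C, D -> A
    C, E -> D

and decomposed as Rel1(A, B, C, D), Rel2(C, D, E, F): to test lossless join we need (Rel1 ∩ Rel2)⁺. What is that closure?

A, C, D

Rel1 ∩ Rel2 = {C, D}.
C, D → A applies, adding A
Closure: {A, C, D}.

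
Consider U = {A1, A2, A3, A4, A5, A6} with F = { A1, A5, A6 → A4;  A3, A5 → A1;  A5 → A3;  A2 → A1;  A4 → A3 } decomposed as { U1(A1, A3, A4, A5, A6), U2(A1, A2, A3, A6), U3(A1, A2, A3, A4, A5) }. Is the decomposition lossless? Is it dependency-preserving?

lossy but dependency-preserving

Lossless test (chase): applying each FD to every pair of rows produces no changes in the tableau, so no row becomes fully distinguished — the join is lossy.
Dependency preservation: every FD's attributes lie within a single fragment, so each can be enforced locally — preserved.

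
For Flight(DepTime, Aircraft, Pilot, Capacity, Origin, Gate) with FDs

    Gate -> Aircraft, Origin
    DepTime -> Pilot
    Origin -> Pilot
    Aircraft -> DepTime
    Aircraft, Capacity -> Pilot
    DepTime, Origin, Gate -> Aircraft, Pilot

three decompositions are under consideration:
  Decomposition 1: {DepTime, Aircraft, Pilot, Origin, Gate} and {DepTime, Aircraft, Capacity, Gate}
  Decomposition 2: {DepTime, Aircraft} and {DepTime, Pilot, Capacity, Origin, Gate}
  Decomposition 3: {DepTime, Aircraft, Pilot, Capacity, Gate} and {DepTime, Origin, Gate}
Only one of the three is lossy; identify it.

Decomposition 2

Decomposition 1: common = {DepTime, Aircraft, Gate}, closure = {DepTime, Aircraft, Pilot, Origin, Gate} → lossless.
Decomposition 2: common = {DepTime}, closure = {DepTime, Pilot} → lossy.
Decomposition 3: common = {DepTime, Gate}, closure = {DepTime, Aircraft, Pilot, Origin, Gate} → lossless.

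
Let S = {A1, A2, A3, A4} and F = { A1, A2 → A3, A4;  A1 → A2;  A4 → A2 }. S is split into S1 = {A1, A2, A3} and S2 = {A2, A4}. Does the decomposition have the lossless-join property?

No

Common attributes: S1 ∩ S2 = {A2}.
No dependency enlarges {A2}, so (A2)⁺ = {A2}.
The closure contains neither all of S1 = {A1, A2, A3} nor all of S2 = {A2, A4}, so the common attributes are not a superkey of either fragment. The join is lossy.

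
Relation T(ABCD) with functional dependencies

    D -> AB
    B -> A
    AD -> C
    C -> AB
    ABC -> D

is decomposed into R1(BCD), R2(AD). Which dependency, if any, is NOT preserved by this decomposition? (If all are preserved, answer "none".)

B -> A

Check B → A: no single fragment contains all of {AB}, and the restricted closure of {B} across the fragments never reaches {A}.
D → AB is preserved.
AD → C is preserved.
C → AB is preserved.
ABC → D is preserved.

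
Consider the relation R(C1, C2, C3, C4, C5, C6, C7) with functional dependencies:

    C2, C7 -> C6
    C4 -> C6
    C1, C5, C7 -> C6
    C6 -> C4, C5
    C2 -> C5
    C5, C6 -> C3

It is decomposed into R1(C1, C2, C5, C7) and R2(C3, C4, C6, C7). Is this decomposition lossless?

Common attributes: R1 ∩ R2 = {C7}.
No dependency enlarges {C7}, so (C7)⁺ = {C7}.
The closure contains neither all of R1 = {C1, C2, C5, C7} nor all of R2 = {C3, C4, C6, C7}, so the common attributes are not a superkey of either fragment. The join is lossy.

No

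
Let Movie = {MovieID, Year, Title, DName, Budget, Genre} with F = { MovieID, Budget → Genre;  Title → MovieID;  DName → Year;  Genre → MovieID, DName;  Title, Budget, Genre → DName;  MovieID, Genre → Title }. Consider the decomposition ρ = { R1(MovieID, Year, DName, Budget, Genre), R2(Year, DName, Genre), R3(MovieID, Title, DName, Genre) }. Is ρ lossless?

Yes

Chase test. Columns are MovieID, Year, Title, DName, Budget, Genre; row i has aⱼ where attribute j ∈ Ri, else bᵢⱼ.
Initial tableau (one row per fragment):
  row 1: a1 a2 b13 a4 a5 a6
  row 2: b21 a2 b23 a4 b25 a6
  row 3: a1 b32 a3 a4 b35 a6
Rows 1 and 3 agree on DName; apply DName→Year and equate their Year entries.
Rows 1 and 2 agree on Genre; apply Genre→MovieID, DName and equate their MovieID, DName entries.
Rows 1 and 2 agree on MovieID, Genre; apply MovieID, Genre→Title and equate their Title entries.
Rows 1 and 3 agree on MovieID, Genre; apply MovieID, Genre→Title and equate their Title entries.
Row 1 is now all distinguished symbols — the join is lossless.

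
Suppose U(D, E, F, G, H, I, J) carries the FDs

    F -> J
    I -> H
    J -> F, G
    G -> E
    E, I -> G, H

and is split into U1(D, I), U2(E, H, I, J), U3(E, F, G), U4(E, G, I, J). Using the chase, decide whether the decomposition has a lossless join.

No

Chase test. Columns are D, E, F, G, H, I, J; row i has aⱼ where attribute j ∈ Ui, else bᵢⱼ.
Initial tableau (one row per fragment):
  row 1: a1 b12 b13 b14 b15 a6 b17
  row 2: b21 a2 b23 b24 a5 a6 a7
  row 3: b31 a2 a3 a4 b35 b36 b37
  row 4: b41 a2 b43 a4 b45 a6 a7
Rows 1 and 2 agree on I; apply I→H and equate their H entries.
Rows 1 and 4 agree on I; apply I→H and equate their H entries.
Rows 2 and 4 agree on J; apply J→F, G and equate their F, G entries.
No row becomes fully distinguished — the join is lossy.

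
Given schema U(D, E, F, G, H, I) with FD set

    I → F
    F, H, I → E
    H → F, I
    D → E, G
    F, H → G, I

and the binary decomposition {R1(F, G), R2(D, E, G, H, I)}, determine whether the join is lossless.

Common attributes: R1 ∩ R2 = {G}.
No dependency enlarges {G}, so (G)⁺ = {G}.
The closure contains neither all of R1 = {F, G} nor all of R2 = {D, E, G, H, I}, so the common attributes are not a superkey of either fragment. The join is lossy.

No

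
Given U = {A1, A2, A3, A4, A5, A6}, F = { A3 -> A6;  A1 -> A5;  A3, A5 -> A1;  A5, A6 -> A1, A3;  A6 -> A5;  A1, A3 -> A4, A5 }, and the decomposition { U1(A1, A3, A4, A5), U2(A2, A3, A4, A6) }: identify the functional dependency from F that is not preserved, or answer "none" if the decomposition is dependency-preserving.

none

A3 → A6 lies within U2.
A1 → A5 lies within U1.
A3, A5 → A1 lies within U1.
A5, A6 → A1, A3: restricted closure across fragments reaches A1, A3.
A6 → A5: restricted closure across fragments reaches A5.
A1, A3 → A4, A5 lies within U1.
Every dependency is enforceable on the fragments, so the decomposition is dependency-preserving.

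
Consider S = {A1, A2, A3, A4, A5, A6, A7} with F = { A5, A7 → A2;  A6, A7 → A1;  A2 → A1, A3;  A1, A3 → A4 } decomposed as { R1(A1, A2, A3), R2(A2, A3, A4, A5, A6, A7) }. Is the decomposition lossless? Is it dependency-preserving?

lossless but not dependency-preserving

Lossless test: (A2, A3)⁺ = {A1, A2, A3, A4}, which contains all of one fragment — lossless.
Dependency preservation: the restricted closure of {A6, A7} across the fragments never reaches {A1}, so A6, A7 → A1 cannot be enforced without a join — not preserved.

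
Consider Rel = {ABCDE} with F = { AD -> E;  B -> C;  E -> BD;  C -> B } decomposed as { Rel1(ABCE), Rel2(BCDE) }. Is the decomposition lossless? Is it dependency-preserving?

Lossless test: (BCE)⁺ = {BCDE}, which contains all of one fragment — lossless.
Dependency preservation: the restricted closure of {AD} across the fragments never reaches {E}, so AD → E cannot be enforced without a join — not preserved.

lossless but not dependency-preserving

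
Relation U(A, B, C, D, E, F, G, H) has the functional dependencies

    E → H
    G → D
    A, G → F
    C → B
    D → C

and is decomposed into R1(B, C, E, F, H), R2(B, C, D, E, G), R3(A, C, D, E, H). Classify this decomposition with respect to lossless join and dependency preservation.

Lossless test (chase): Rows 1 and 2 agree on E; apply E→H and equate their H entries. Rows 1 and 3 agree on C; apply C→B and equate their B entries. No row becomes fully distinguished — the join is lossy.
Dependency preservation: the restricted closure of {A, G} across the fragments never reaches {F}, so A, G → F cannot be enforced without a join — not preserved.

lossy and not dependency-preserving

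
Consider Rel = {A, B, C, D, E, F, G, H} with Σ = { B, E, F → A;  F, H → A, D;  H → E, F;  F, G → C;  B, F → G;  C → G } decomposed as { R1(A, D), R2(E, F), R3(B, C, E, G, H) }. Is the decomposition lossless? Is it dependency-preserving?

Lossless test (chase): applying each FD to every pair of rows produces no changes in the tableau, so no row becomes fully distinguished — the join is lossy.
Dependency preservation: the restricted closure of {B, E, F} across the fragments never reaches {A}, so B, E, F → A cannot be enforced without a join — not preserved.

lossy and not dependency-preserving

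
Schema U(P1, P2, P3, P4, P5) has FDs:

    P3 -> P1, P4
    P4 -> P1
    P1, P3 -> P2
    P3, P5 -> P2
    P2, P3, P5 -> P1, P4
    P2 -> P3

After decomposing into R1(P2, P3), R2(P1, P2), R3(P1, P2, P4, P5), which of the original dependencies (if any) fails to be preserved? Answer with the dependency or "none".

P3 → P1, P4: restricted closure across fragments reaches P1, P4.
P4 → P1 lies within R3.
P1, P3 → P2: restricted closure across fragments reaches P2.
P3, P5 → P2: restricted closure across fragments reaches P2.
P2, P3, P5 → P1, P4: restricted closure across fragments reaches P1, P4.
P2 → P3 lies within R1.
Every dependency is enforceable on the fragments, so the decomposition is dependency-preserving.

none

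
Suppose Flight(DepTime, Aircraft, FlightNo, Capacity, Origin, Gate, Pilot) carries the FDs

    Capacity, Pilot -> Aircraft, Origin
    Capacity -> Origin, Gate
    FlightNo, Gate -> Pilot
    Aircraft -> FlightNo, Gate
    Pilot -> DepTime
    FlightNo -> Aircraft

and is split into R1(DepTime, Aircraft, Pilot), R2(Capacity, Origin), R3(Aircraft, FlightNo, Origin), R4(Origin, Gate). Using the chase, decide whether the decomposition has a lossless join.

Chase test. Columns are DepTime, Aircraft, FlightNo, Capacity, Origin, Gate, Pilot; row i has aⱼ where attribute j ∈ Ri, else bᵢⱼ.
Initial tableau (one row per fragment):
  row 1: a1 a2 b13 b14 b15 b16 a7
  row 2: b21 b22 b23 a4 a5 b26 b27
  row 3: b31 a2 a3 b34 a5 b36 b37
  row 4: b41 b42 b43 b44 a5 a6 b47
Rows 1 and 3 agree on Aircraft; apply Aircraft→FlightNo, Gate and equate their FlightNo, Gate entries.
Rows 1 and 3 agree on FlightNo, Gate; apply FlightNo, Gate→Pilot and equate their Pilot entries.
Rows 1 and 3 agree on Pilot; apply Pilot→DepTime and equate their DepTime entries.
No row becomes fully distinguished — the join is lossy.

No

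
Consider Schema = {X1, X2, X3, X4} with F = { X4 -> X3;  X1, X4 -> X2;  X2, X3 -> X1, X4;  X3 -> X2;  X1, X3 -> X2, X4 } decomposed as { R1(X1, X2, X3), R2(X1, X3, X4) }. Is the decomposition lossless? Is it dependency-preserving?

lossless and dependency-preserving

Lossless test: (X1, X3)⁺ = {X1, X2, X3, X4}, which contains all of one fragment — lossless.
Dependency preservation: X1, X4 → X2; X2, X3 → X1, X4; X1, X3 → X2, X4 are not contained in any single fragment, but the restricted closure of each left-hand side across the fragments still reaches the right-hand side; the remaining FDs each lie inside some fragment. All dependencies are preserved.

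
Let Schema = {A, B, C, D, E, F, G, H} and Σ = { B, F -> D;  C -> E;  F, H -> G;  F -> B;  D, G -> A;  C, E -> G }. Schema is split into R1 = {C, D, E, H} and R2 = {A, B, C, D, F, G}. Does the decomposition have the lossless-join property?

No

Common attributes: R1 ∩ R2 = {C, D}.
Closure of {C, D}: C → E applies, adding E; C, E → G applies, adding G; D, G → A applies, adding A. So (C, D)⁺ = {A, C, D, E, G}.
The closure contains neither all of R1 = {C, D, E, H} nor all of R2 = {A, B, C, D, F, G}, so the common attributes are not a superkey of either fragment. The join is lossy.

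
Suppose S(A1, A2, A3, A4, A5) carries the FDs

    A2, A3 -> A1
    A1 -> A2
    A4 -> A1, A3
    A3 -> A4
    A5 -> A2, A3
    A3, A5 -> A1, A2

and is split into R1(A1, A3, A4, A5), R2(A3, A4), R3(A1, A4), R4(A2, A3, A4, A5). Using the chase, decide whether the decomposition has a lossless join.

Yes

Chase test. Columns are A1, A2, A3, A4, A5; row i has aⱼ where attribute j ∈ Ri, else bᵢⱼ.
Initial tableau (one row per fragment):
  row 1: a1 b12 a3 a4 a5
  row 2: b21 b22 a3 a4 b25
  row 3: a1 b32 b33 a4 b35
  row 4: b41 a2 a3 a4 a5
Rows 1 and 3 agree on A1; apply A1→A2 and equate their A2 entries.
Rows 1 and 2 agree on A4; apply A4→A1, A3 and equate their A1, A3 entries.
Rows 1 and 3 agree on A4; apply A4→A1, A3 and equate their A1, A3 entries.
Rows 1 and 4 agree on A4; apply A4→A1, A3 and equate their A1, A3 entries.
Rows 1 and 4 agree on A5; apply A5→A2, A3 and equate their A2, A3 entries.
Rows 1 and 2 agree on A1; apply A1→A2 and equate their A2 entries.
Row 1 is now all distinguished symbols — the join is lossless.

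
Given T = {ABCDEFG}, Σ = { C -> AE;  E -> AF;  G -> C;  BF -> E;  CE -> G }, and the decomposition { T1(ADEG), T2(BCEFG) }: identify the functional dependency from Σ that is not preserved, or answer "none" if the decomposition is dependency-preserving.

C → AE: restricted closure across fragments reaches AE.
E → AF: restricted closure across fragments reaches AF.
G → C lies within T2.
BF → E lies within T2.
CE → G lies within T2.
Every dependency is enforceable on the fragments, so the decomposition is dependency-preserving.

none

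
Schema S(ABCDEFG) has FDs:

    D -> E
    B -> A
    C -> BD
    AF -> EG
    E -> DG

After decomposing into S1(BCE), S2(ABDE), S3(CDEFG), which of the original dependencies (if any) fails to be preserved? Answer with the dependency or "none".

AF -> EG

Check AF → EG: no single fragment contains all of {AEFG}, and the restricted closure of {AF} across the fragments never reaches {EG}.
D → E is preserved.
B → A is preserved.
C → BD is preserved.
E → DG is preserved.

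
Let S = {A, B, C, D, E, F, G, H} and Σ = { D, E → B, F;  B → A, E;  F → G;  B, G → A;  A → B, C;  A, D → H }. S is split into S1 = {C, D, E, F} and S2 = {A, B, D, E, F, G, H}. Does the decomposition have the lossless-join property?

Yes

Common attributes: S1 ∩ S2 = {D, E, F}.
Closure of {D, E, F}: D, E → B, F applies, adding B; B → A, E applies, adding A; F → G applies, adding G; A → B, C applies, adding C; A, D → H applies, adding H. So (D, E, F)⁺ = {A, B, C, D, E, F, G, H}.
This closure contains every attribute of S1, so S1 ∩ S2 → S1. The join is lossless.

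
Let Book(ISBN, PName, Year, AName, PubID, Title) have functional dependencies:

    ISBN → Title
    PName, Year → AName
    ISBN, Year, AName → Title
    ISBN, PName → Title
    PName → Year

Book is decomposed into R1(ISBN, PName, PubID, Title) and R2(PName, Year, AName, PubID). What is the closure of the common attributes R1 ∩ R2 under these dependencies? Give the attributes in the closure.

PName, Year, AName, PubID

R1 ∩ R2 = {PName, PubID}.
PName → Year applies, adding Year
PName, Year → AName applies, adding AName
Closure: {PName, Year, AName, PubID}.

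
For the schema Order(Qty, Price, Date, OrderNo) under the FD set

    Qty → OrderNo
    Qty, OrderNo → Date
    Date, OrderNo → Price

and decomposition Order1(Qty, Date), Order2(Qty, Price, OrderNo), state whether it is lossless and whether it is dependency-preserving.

Lossless test: (Qty)⁺ = {Qty, Price, Date, OrderNo}, which contains all of one fragment — lossless.
Dependency preservation: the restricted closure of {Date, OrderNo} across the fragments never reaches {Price}, so Date, OrderNo → Price cannot be enforced without a join — not preserved.

lossless but not dependency-preserving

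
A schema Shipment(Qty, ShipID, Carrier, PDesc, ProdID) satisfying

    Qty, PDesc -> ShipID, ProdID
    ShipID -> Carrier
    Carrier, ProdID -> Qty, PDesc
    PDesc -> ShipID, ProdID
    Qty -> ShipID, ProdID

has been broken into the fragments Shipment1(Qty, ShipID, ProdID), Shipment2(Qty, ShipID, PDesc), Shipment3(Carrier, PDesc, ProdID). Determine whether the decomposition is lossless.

Yes

Chase test. Columns are Qty, ShipID, Carrier, PDesc, ProdID; row i has aⱼ where attribute j ∈ Shipmenti, else bᵢⱼ.
Initial tableau (one row per fragment):
  row 1: a1 a2 b13 b14 a5
  row 2: a1 a2 b23 a4 b25
  row 3: b31 b32 a3 a4 a5
Rows 1 and 2 agree on ShipID; apply ShipID→Carrier and equate their Carrier entries.
Rows 2 and 3 agree on PDesc; apply PDesc→ShipID, ProdID and equate their ShipID, ProdID entries.
Rows 1 and 3 agree on ShipID; apply ShipID→Carrier and equate their Carrier entries.
Rows 1 and 2 agree on Carrier, ProdID; apply Carrier, ProdID→Qty, PDesc and equate their Qty, PDesc entries.
Rows 1 and 3 agree on Carrier, ProdID; apply Carrier, ProdID→Qty, PDesc and equate their Qty, PDesc entries.
Row 1 is now all distinguished symbols — the join is lossless.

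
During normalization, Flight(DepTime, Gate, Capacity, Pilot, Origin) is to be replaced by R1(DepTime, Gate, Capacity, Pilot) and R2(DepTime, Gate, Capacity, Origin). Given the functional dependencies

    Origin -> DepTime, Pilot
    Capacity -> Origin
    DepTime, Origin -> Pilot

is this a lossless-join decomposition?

Yes

Common attributes: R1 ∩ R2 = {DepTime, Gate, Capacity}.
Closure of {DepTime, Gate, Capacity}: Capacity → Origin applies, adding Origin; DepTime, Origin → Pilot applies, adding Pilot. So (DepTime, Gate, Capacity)⁺ = {DepTime, Gate, Capacity, Pilot, Origin}.
This closure contains every attribute of R1, so R1 ∩ R2 → R1. The join is lossless.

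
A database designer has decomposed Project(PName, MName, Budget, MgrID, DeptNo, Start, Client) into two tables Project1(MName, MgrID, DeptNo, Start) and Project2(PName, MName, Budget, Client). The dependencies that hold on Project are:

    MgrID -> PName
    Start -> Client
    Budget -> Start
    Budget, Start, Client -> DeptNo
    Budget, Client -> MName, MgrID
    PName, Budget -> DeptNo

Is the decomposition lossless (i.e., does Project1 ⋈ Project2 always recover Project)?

No

Common attributes: Project1 ∩ Project2 = {MName}.
No dependency enlarges {MName}, so (MName)⁺ = {MName}.
The closure contains neither all of Project1 = {MName, MgrID, DeptNo, Start} nor all of Project2 = {PName, MName, Budget, Client}, so the common attributes are not a superkey of either fragment. The join is lossy.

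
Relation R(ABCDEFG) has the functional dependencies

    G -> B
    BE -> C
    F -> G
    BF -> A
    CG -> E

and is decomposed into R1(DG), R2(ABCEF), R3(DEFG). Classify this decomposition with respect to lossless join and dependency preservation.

lossless but not dependency-preserving

Lossless test (chase): Rows 1 and 3 agree on G; apply G→B and equate their B entries. Rows 2 and 3 agree on F; apply F→G and equate their G entries. Rows 1 and 2 agree on G; apply G→B and equate their B entries. Rows 2 and 3 agree on BE; apply BE→C and equate their C entries. Rows 2 and 3 agree on BF; apply BF→A and equate their A entries. Row 3 is now all distinguished symbols — the join is lossless.
Dependency preservation: the restricted closure of {G} across the fragments never reaches {B}, so G → B cannot be enforced without a join — not preserved.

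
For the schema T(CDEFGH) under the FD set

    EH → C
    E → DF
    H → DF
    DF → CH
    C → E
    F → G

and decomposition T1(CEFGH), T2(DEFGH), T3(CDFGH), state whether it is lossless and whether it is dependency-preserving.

Lossless test (chase): Rows 1 and 2 agree on EH; apply EH→C and equate their C entries. Rows 1 and 2 agree on E; apply E→DF and equate their DF entries. Rows 1 and 3 agree on C; apply C→E and equate their E entries. Row 1 is now all distinguished symbols — the join is lossless.
Dependency preservation: every FD's attributes lie within a single fragment, so each can be enforced locally — preserved.

lossless and dependency-preserving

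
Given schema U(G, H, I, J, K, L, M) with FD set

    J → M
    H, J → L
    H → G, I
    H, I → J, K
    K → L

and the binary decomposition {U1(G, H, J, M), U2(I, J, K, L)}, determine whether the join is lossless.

Common attributes: U1 ∩ U2 = {J}.
Closure of {J}: J → M applies, adding M. So (J)⁺ = {J, M}.
The closure contains neither all of U1 = {G, H, J, M} nor all of U2 = {I, J, K, L}, so the common attributes are not a superkey of either fragment. The join is lossy.

No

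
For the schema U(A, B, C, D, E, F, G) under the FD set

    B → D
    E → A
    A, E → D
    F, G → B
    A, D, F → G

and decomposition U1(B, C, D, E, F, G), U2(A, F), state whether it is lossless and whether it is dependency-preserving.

Lossless test: (F)⁺ = {F}, which is a superkey of neither fragment — lossy.
Dependency preservation: the restricted closure of {E} across the fragments never reaches {A}, so E → A cannot be enforced without a join — not preserved.

lossy and not dependency-preserving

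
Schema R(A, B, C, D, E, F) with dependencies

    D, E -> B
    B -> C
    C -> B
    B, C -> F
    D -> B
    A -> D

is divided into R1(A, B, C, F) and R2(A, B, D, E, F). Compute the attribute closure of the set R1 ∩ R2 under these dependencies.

A, B, C, D, F

R1 ∩ R2 = {A, B, F}.
B → C applies, adding C
A → D applies, adding D
Closure: {A, B, C, D, F}.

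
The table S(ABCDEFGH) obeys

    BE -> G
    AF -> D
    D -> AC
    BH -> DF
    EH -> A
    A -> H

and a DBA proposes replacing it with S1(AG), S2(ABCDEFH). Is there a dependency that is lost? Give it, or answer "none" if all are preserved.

Check BE → G: no single fragment contains all of {BEG}, and the restricted closure of {BE} across the fragments never reaches {G}.
AF → D is preserved.
D → AC is preserved.
BH → DF is preserved.
EH → A is preserved.
A → H is preserved.

BE -> G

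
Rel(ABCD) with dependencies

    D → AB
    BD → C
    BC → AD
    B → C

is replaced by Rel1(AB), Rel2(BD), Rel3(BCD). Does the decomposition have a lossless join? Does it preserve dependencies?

Lossless test (chase): Rows 2 and 3 agree on D; apply D→AB and equate their AB entries. Rows 2 and 3 agree on BD; apply BD→C and equate their C entries. Rows 1 and 2 agree on B; apply B→C and equate their C entries. Rows 1 and 2 agree on BC; apply BC→AD and equate their AD entries. Row 1 is now all distinguished symbols — the join is lossless.
Dependency preservation: D → AB; BC → AD are not contained in any single fragment, but the restricted closure of each left-hand side across the fragments still reaches the right-hand side; the remaining FDs each lie inside some fragment. All dependencies are preserved.

lossless and dependency-preserving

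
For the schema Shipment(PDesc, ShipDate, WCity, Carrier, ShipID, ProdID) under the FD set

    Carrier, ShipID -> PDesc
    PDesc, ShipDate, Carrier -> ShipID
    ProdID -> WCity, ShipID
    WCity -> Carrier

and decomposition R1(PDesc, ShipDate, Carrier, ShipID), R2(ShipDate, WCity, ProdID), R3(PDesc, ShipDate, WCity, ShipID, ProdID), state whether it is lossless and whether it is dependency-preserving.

lossy and not dependency-preserving

Lossless test (chase): Rows 2 and 3 agree on ProdID; apply ProdID→WCity, ShipID and equate their WCity, ShipID entries. Rows 2 and 3 agree on WCity; apply WCity→Carrier and equate their Carrier entries. Rows 2 and 3 agree on Carrier, ShipID; apply Carrier, ShipID→PDesc and equate their PDesc entries. No row becomes fully distinguished — the join is lossy.
Dependency preservation: the restricted closure of {WCity} across the fragments never reaches {Carrier}, so WCity → Carrier cannot be enforced without a join — not preserved.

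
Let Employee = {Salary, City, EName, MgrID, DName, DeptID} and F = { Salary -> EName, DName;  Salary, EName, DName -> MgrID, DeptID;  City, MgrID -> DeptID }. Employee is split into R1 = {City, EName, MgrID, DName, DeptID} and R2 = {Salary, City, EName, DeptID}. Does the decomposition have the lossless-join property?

Common attributes: R1 ∩ R2 = {City, EName, DeptID}.
No dependency enlarges {City, EName, DeptID}, so (City, EName, DeptID)⁺ = {City, EName, DeptID}.
The closure contains neither all of R1 = {City, EName, MgrID, DName, DeptID} nor all of R2 = {Salary, City, EName, DeptID}, so the common attributes are not a superkey of either fragment. The join is lossy.

No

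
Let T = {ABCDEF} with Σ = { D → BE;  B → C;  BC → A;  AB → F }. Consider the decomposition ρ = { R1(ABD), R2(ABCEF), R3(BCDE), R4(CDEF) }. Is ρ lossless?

Chase test. Columns are ABCDEF; row i has aⱼ where attribute j ∈ Ri, else bᵢⱼ.
Initial tableau (one row per fragment):
  row 1: a1 a2 b13 a4 b15 b16
  row 2: a1 a2 a3 b24 a5 a6
  row 3: b31 a2 a3 a4 a5 b36
  row 4: b41 b42 a3 a4 a5 a6
Rows 1 and 3 agree on D; apply D→BE and equate their BE entries.
Rows 1 and 4 agree on D; apply D→BE and equate their BE entries.
Rows 1 and 2 agree on B; apply B→C and equate their C entries.
Rows 1 and 3 agree on BC; apply BC→A and equate their A entries.
Rows 1 and 4 agree on BC; apply BC→A and equate their A entries.
Rows 1 and 2 agree on AB; apply AB→F and equate their F entries.
Rows 1 and 3 agree on AB; apply AB→F and equate their F entries.
Row 1 is now all distinguished symbols — the join is lossless.

Yes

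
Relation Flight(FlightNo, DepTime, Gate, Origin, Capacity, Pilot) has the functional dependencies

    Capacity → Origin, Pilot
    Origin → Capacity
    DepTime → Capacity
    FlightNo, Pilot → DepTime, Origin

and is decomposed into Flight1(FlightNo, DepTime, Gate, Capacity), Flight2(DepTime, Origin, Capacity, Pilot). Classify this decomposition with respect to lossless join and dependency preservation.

lossless but not dependency-preserving

Lossless test: (DepTime, Capacity)⁺ = {DepTime, Origin, Capacity, Pilot}, which contains all of one fragment — lossless.
Dependency preservation: the restricted closure of {FlightNo, Pilot} across the fragments never reaches {DepTime, Origin}, so FlightNo, Pilot → DepTime, Origin cannot be enforced without a join — not preserved.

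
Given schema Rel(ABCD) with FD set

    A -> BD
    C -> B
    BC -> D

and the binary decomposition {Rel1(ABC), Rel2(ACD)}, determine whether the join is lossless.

Yes

Common attributes: Rel1 ∩ Rel2 = {AC}.
Closure of {AC}: A → BD applies, adding BD. So (AC)⁺ = {ABCD}.
This closure contains every attribute of Rel1, so Rel1 ∩ Rel2 → Rel1. The join is lossless.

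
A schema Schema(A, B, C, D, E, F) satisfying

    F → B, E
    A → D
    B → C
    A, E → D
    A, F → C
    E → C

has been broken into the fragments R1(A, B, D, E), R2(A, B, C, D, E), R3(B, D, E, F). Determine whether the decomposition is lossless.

No

Chase test. Columns are A, B, C, D, E, F; row i has aⱼ where attribute j ∈ Ri, else bᵢⱼ.
Initial tableau (one row per fragment):
  row 1: a1 a2 b13 a4 a5 b16
  row 2: a1 a2 a3 a4 a5 b26
  row 3: b31 a2 b33 a4 a5 a6
Rows 1 and 2 agree on B; apply B→C and equate their C entries.
Rows 1 and 3 agree on B; apply B→C and equate their C entries.
No row becomes fully distinguished — the join is lossy.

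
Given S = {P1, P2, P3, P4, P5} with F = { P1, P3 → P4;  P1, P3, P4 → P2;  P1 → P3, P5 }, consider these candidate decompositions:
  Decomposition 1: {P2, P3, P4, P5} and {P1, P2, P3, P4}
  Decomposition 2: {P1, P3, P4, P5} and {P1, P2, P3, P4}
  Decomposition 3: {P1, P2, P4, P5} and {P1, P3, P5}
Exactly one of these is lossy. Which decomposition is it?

Decomposition 1

Decomposition 1: common = {P2, P3, P4}, closure = {P2, P3, P4} → lossy.
Decomposition 2: common = {P1, P3, P4}, closure = {P1, P2, P3, P4, P5} → lossless.
Decomposition 3: common = {P1, P5}, closure = {P1, P2, P3, P4, P5} → lossless.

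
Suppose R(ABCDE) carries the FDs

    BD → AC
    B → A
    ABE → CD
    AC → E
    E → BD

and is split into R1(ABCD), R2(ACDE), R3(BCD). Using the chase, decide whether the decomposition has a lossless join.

Yes

Chase test. Columns are ABCDE; row i has aⱼ where attribute j ∈ Ri, else bᵢⱼ.
Initial tableau (one row per fragment):
  row 1: a1 a2 a3 a4 b15
  row 2: a1 b22 a3 a4 a5
  row 3: b31 a2 a3 a4 b35
Rows 1 and 3 agree on BD; apply BD→AC and equate their AC entries.
Rows 1 and 2 agree on AC; apply AC→E and equate their E entries.
Rows 1 and 3 agree on AC; apply AC→E and equate their E entries.
Rows 1 and 2 agree on E; apply E→BD and equate their BD entries.
Row 1 is now all distinguished symbols — the join is lossless.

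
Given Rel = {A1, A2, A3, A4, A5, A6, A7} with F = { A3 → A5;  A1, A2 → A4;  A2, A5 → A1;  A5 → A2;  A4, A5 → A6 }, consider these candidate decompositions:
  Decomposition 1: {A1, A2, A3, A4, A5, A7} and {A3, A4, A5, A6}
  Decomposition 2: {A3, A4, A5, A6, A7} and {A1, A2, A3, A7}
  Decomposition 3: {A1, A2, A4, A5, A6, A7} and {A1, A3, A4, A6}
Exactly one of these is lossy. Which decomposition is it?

Decomposition 3

Decomposition 1: common = {A3, A4, A5}, closure = {A1, A2, A3, A4, A5, A6} → lossless.
Decomposition 2: common = {A3, A7}, closure = {A1, A2, A3, A4, A5, A6, A7} → lossless.
Decomposition 3: common = {A1, A4, A6}, closure = {A1, A4, A6} → lossy.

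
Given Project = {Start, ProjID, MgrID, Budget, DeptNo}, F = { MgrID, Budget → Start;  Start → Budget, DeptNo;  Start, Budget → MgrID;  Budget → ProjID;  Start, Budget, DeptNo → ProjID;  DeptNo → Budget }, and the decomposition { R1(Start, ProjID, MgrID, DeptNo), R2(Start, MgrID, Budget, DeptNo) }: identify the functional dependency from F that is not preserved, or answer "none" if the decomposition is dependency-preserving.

Budget → ProjID

Check Budget → ProjID: no single fragment contains all of {ProjID, Budget}, and the restricted closure of {Budget} across the fragments never reaches {ProjID}.
MgrID, Budget → Start is preserved.
Start → Budget, DeptNo is preserved.
Start, Budget → MgrID is preserved.
Start, Budget, DeptNo → ProjID is preserved.
DeptNo → Budget is preserved.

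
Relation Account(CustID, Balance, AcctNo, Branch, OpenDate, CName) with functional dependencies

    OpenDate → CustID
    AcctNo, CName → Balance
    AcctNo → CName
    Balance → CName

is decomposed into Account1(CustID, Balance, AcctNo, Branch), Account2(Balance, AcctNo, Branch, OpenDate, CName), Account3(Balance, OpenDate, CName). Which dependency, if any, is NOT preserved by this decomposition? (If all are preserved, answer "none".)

OpenDate → CustID

Check OpenDate → CustID: no single fragment contains all of {CustID, OpenDate}, and the restricted closure of {OpenDate} across the fragments never reaches {CustID}.
AcctNo, CName → Balance is preserved.
AcctNo → CName is preserved.
Balance → CName is preserved.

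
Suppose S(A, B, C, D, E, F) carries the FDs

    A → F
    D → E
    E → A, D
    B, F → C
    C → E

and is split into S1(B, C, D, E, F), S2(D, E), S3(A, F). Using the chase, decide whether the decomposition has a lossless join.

Chase test. Columns are A, B, C, D, E, F; row i has aⱼ where attribute j ∈ Si, else bᵢⱼ.
Initial tableau (one row per fragment):
  row 1: b11 a2 a3 a4 a5 a6
  row 2: b21 b22 b23 a4 a5 b26
  row 3: a1 b32 b33 b34 b35 a6
Rows 1 and 2 agree on E; apply E→A, D and equate their A, D entries.
Rows 1 and 2 agree on A; apply A→F and equate their F entries.
No row becomes fully distinguished — the join is lossy.

No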